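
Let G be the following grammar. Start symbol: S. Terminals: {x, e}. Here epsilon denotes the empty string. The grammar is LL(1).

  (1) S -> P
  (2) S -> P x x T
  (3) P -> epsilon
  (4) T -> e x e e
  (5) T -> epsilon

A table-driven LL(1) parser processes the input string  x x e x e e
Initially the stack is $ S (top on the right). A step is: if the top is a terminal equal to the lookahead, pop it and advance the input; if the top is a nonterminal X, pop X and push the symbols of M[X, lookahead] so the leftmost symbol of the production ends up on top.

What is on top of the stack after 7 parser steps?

step 1: stack=$ S  input=x x e x e e $  — expand S -> P x x T
step 2: stack=$ T x x P  input=x x e x e e $  — expand P -> epsilon
step 3: stack=$ T x x  input=x x e x e e $  — match x
step 4: stack=$ T x  input=x e x e e $  — match x
step 5: stack=$ T  input=e x e e $  — expand T -> e x e e
step 6: stack=$ e e x e  input=e x e e $  — match e
step 7: stack=$ e e x  input=x e e $  — match x
Stack after step 7: $ e e (top = e).

e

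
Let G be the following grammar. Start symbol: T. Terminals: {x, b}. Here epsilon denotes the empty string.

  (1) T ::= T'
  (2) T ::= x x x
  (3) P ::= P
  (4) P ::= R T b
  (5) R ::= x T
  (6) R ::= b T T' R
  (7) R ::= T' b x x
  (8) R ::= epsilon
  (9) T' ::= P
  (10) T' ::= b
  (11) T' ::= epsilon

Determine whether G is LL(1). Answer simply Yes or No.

FIRST(T) = {epsilon, b, x}
FIRST(P) = {b, x}
FIRST(R) = {epsilon, b, x}
FIRST(T') = {epsilon, b, x}
FOLLOW(T) = {$, b, x}
FOLLOW(P) = {$, b, x}
FOLLOW(R) = {b, x}
FOLLOW(T') = {$, b, x}
Cell M[P, b] receives both P ::= P and P ::= R T b — the grammar is not LL(1).

No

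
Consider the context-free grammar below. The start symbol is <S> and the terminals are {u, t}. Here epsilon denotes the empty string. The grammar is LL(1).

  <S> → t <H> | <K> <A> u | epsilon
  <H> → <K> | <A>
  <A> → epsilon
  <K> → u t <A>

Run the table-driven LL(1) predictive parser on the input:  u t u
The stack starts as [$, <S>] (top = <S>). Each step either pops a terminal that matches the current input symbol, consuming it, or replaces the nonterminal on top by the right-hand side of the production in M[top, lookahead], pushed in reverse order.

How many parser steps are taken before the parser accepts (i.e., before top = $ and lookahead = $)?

     Stack            Input    Action
  1  $ <S>            u t u $  expand <S> → <K> <A> u
  2  $ u <A> <K>      u t u $  expand <K> → u t <A>
  3  $ u <A> <A> t u  u t u $  match u
  4  $ u <A> <A> t    t u $    match t
  5  $ u <A> <A>      u $      expand <A> → epsilon
  6  $ u <A>          u $      expand <A> → epsilon
  7  $ u              u $      match u
Accept reached after 7 steps.

7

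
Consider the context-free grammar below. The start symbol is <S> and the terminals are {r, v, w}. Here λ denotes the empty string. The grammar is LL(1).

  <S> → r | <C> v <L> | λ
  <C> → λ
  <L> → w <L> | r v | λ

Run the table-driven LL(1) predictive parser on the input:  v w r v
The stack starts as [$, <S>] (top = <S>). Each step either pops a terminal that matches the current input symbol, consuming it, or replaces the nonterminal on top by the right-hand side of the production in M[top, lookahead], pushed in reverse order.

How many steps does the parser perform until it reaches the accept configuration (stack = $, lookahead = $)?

     Stack        Input      Action
  1  $ <S>        v w r v $  expand <S> → <C> v <L>
  2  $ <L> v <C>  v w r v $  expand <C> → λ
  3  $ <L> v      v w r v $  match v
  4  $ <L>        w r v $    expand <L> → w <L>
  5  $ <L> w      w r v $    match w
  6  $ <L>        r v $      expand <L> → r v
  7  $ v r        r v $      match r
  8  $ v          v $        match v
Accept reached after 8 steps.

8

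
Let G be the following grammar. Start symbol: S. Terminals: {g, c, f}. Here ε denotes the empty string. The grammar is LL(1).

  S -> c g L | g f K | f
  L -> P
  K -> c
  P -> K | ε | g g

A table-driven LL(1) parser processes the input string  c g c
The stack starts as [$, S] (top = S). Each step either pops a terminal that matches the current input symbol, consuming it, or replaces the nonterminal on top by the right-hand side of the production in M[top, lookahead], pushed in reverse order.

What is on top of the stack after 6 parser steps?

c

     Stack    Input    Action
  1  $ S      c g c $  expand S -> c g L
  2  $ L g c  c g c $  match c
  3  $ L g    g c $    match g
  4  $ L      c $      expand L -> P
  5  $ P      c $      expand P -> K
  6  $ K      c $      expand K -> c
Stack after step 6: $ c (top = c).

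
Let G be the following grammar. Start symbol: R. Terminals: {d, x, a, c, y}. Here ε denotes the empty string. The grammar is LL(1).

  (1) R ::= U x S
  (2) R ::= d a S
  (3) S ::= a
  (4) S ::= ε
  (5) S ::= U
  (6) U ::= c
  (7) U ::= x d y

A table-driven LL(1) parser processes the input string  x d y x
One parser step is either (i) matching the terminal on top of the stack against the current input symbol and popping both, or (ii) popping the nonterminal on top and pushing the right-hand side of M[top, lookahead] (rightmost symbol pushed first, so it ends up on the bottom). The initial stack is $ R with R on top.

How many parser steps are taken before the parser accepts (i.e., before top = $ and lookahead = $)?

7

     Stack        Input      Action
  1  $ R          x d y x $  expand R ::= U x S
  2  $ S x U      x d y x $  expand U ::= x d y
  3  $ S x y d x  x d y x $  match x
  4  $ S x y d    d y x $    match d
  5  $ S x y      y x $      match y
  6  $ S x        x $        match x
  7  $ S          $          expand S ::= ε
Accept reached after 7 steps.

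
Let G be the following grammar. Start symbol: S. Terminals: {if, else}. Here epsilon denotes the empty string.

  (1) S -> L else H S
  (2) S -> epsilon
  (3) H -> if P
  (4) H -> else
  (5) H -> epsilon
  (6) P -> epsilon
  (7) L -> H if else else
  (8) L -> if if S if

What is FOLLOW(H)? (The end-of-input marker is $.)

{$, else, if}

FIRST(H) = {epsilon, else, if}
FIRST(P) = {epsilon}
FIRST(L) = {else, if}  (via H if else else)
FIRST(S) = {epsilon, else, if}  (via L else H S)
FOLLOW(S) includes $ since S is the start symbol.
FOLLOW(S): in S->L else H S, the suffix after S is empty (adds nothing new); in L->if if S if, S is followed by if with FIRST {if}. Thus FOLLOW(S) = {$, if}.
FOLLOW(H): in S->L else H S, H is followed by S with FIRST {epsilon, else, if}; in S->L else H S, the suffix after H is nullable, so FOLLOW(H) ⊇ FOLLOW(S) = {$, if}; in L->H if else else, H is followed by if else else with FIRST {if}. Thus FOLLOW(H) = {$, else, if}.
FOLLOW(P): in H->if P, the suffix after P is empty, so FOLLOW(P) ⊇ FOLLOW(H) = {$, else, if}. Thus FOLLOW(P) = {$, else, if}.
FOLLOW(L): in S->L else H S, L is followed by else H S with FIRST {else}. Thus FOLLOW(L) = {else}.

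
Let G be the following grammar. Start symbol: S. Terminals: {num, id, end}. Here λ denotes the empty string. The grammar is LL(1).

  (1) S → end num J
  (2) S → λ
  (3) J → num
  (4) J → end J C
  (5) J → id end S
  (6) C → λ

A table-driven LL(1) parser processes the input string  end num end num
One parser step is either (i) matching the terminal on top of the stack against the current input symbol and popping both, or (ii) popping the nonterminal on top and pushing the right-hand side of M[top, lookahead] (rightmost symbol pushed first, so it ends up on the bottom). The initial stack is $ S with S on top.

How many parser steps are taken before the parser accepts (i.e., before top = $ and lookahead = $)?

8

     Stack        Input              Action
  1  $ S          end num end num $  expand S → end num J
  2  $ J num end  end num end num $  match end
  3  $ J num      num end num $      match num
  4  $ J          end num $          expand J → end J C
  5  $ C J end    end num $          match end
  6  $ C J        num $              expand J → num
  7  $ C num      num $              match num
  8  $ C          $                  expand C → λ
Accept reached after 8 steps.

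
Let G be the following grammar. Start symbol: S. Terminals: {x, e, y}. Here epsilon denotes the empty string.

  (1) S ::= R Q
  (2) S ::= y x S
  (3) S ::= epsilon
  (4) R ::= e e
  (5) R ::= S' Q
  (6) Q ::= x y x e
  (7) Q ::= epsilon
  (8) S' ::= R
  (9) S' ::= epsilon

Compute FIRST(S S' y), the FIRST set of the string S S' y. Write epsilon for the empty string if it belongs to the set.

{e, x, y}

FIRST(Q): from Q::=x y x e we get {x}; from Q::=epsilon we get {epsilon}. So FIRST(Q) = {epsilon, x}.
FIRST(S): from S::=R Q we get {epsilon, e, x}; from S::=y x S we get {y}; from S::=epsilon we get {epsilon}. So FIRST(S) = {epsilon, e, x, y}.
FIRST(R): from R::=e e we get {e}; from R::=S' Q we get {epsilon, e, x}. So FIRST(R) = {epsilon, e, x}.
FIRST(S'): from S'::=R we get {epsilon, e, x}; from S'::=epsilon we get {epsilon}. So FIRST(S') = {epsilon, e, x}.
FIRST(S S' y): take FIRST of each symbol in turn, carrying on past any symbol whose FIRST contains epsilon; result {e, x, y}.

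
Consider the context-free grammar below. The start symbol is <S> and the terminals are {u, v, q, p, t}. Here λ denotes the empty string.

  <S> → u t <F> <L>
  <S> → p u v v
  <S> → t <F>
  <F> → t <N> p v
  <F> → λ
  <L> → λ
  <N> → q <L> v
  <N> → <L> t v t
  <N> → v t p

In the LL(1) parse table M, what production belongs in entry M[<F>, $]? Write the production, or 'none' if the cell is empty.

FIRST(<S>): from <S>→u t <F> <L> we get {u}; from <S>→p u v v we get {p}; from <S>→t <F> we get {t}. So FIRST(<S>) = {p, t, u}.
FIRST(<F>): from <F>→t <N> p v we get {t}; from <F>→λ we get {λ}. So FIRST(<F>) = {λ, t}.
FIRST(<L>): from <L>→λ we get {λ}. So FIRST(<L>) = {λ}.
FIRST(<N>): from <N>→q <L> v we get {q}; from <N>→<L> t v t we get {t}; from <N>→v t p we get {v}. So FIRST(<N>) = {q, t, v}.
FOLLOW(<S>) includes $ since <S> is the start symbol.
FOLLOW(<S>): <S> appears on no right-hand side. Thus FOLLOW(<S>) = {$}.
FOLLOW(<F>): in <S>→u t <F> <L>, <F> is followed by <L> with FIRST {λ}; in <S>→u t <F> <L>, the suffix after <F> is nullable, so FOLLOW(<F>) ⊇ FOLLOW(<S>) = {$}; in <S>→t <F>, the suffix after <F> is empty, so FOLLOW(<F>) ⊇ FOLLOW(<S>) = {$}. Thus FOLLOW(<F>) = {$}.
For <F> → t <N> p v: FIRST(t <N> p v) = {t}, so it goes in M[<F>, t] for t ∈ {t}.
For <F> → λ: FIRST(λ) = {λ}, so it goes in M[<F>, t] for t ∈ {}; since λ ∈ FIRST, also for every t ∈ FOLLOW(<F>) = {$}.

<F> → λ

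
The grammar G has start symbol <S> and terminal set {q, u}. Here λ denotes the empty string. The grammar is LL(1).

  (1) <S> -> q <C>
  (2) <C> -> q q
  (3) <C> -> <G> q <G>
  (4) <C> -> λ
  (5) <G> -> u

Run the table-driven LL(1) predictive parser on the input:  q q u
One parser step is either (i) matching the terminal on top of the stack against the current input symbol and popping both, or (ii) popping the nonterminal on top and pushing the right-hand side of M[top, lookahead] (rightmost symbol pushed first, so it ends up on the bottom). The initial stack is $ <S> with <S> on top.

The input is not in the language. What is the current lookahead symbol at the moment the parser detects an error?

u

step 1: stack=$ <S>  input=q q u $  — expand <S> -> q <C>
step 2: stack=$ <C> q  input=q q u $  — match q
step 3: stack=$ <C>  input=q u $  — expand <C> -> q q
step 4: stack=$ q q  input=q u $  — match q
step 5: stack=$ q  input=u $  — error: top is terminal q but lookahead is u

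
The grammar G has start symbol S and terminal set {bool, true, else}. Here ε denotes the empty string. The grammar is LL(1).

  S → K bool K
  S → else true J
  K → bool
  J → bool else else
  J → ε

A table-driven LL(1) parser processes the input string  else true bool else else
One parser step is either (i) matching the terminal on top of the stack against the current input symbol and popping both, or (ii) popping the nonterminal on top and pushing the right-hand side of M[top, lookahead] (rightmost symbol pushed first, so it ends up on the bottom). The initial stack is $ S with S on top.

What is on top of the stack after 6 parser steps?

step 1: stack=$ S  input=else true bool else else $  — expand S → else true J
step 2: stack=$ J true else  input=else true bool else else $  — match else
step 3: stack=$ J true  input=true bool else else $  — match true
step 4: stack=$ J  input=bool else else $  — expand J → bool else else
step 5: stack=$ else else bool  input=bool else else $  — match bool
step 6: stack=$ else else  input=else else $  — match else
Stack after step 6: $ else (top = else).

else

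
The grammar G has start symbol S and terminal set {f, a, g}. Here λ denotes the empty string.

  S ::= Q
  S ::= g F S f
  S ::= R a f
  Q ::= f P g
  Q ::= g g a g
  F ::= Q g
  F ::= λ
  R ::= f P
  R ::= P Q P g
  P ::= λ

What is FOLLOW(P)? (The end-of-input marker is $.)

{a, f, g}

FIRST(Q): from Q::=f P g we get {f}; from Q::=g g a g we get {g}. So FIRST(Q) = {f, g}.
FIRST(P): from P::=λ we get {λ}. So FIRST(P) = {λ}.
FIRST(F): from F::=Q g we get {f, g}; from F::=λ we get {λ}. So FIRST(F) = {λ, f, g}.
FIRST(R): from R::=f P we get {f}; from R::=P Q P g we get {f, g}. So FIRST(R) = {f, g}.
FIRST(S): from S::=Q we get {f, g}; from S::=g F S f we get {g}; from S::=R a f we get {f, g}. So FIRST(S) = {f, g}.
FOLLOW(S) includes $ since S is the start symbol.
FOLLOW(S): in S::=g F S f, S is followed by f with FIRST {f}. Thus FOLLOW(S) = {$, f}.
FOLLOW(Q): in S::=Q, the suffix after Q is empty, so FOLLOW(Q) ⊇ FOLLOW(S) = {$, f}; in F::=Q g, Q is followed by g with FIRST {g}; in R::=P Q P g, Q is followed by P g with FIRST {g}. Thus FOLLOW(Q) = {$, f, g}.
FOLLOW(F): in S::=g F S f, F is followed by S f with FIRST {f, g}. Thus FOLLOW(F) = {f, g}.
FOLLOW(R): in S::=R a f, R is followed by a f with FIRST {a}. Thus FOLLOW(R) = {a}.
FOLLOW(P): in Q::=f P g, P is followed by g with FIRST {g}; in R::=f P, the suffix after P is empty, so FOLLOW(P) ⊇ FOLLOW(R) = {a}; in R::=P Q P g (occurrence 1), P is followed by Q P g with FIRST {f, g}; in R::=P Q P g (occurrence 2), P is followed by g with FIRST {g}. Thus FOLLOW(P) = {a, f, g}.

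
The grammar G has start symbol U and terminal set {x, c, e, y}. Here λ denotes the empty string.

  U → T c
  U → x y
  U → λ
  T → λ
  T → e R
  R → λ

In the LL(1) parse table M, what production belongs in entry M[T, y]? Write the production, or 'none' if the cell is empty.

FIRST(T): from T→λ we get {λ}; from T→e R we get {e}. So FIRST(T) = {λ, e}.
FIRST(R): from R→λ we get {λ}. So FIRST(R) = {λ}.
FIRST(U): from U→T c we get {c, e}; from U→x y we get {x}; from U→λ we get {λ}. So FIRST(U) = {λ, c, e, x}.
FOLLOW(U) includes $ since U is the start symbol.
FOLLOW(T): in U→T c, T is followed by c with FIRST {c}. Thus FOLLOW(T) = {c}.
For T → λ: FIRST(λ) = {λ}, so it goes in M[T, t] for t ∈ {}; since λ ∈ FIRST, also for every t ∈ FOLLOW(T) = {c}.
For T → e R: FIRST(e R) = {e}, so it goes in M[T, t] for t ∈ {e}.
None of these place a production in M[T, y].

none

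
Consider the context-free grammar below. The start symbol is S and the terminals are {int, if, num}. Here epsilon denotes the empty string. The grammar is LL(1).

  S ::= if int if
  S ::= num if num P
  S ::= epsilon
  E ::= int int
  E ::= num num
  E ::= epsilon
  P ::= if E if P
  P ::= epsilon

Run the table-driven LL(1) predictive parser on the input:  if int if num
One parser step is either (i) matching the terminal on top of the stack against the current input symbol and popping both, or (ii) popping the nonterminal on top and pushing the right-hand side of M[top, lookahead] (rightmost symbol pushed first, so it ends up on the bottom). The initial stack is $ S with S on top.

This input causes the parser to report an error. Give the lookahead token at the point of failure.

step 1: stack=$ S  input=if int if num $  — expand S ::= if int if
step 2: stack=$ if int if  input=if int if num $  — match if
step 3: stack=$ if int  input=int if num $  — match int
step 4: stack=$ if  input=if num $  — match if
step 5: stack=$  input=num $  — error: stack empty but input remains

num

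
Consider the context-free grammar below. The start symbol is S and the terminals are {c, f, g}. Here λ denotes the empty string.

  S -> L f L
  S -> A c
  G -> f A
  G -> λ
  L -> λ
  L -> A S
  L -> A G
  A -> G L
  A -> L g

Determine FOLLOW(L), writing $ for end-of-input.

FIRST(G) = {λ, f}
FIRST(S) = {c, f, g}  (via L f L, A c)
FIRST(L) = {λ, c, f, g}  (via A S, A G)
FIRST(A) = {λ, c, f, g}  (via G L, L g)
FOLLOW(S) includes $ since S is the start symbol.
FOLLOW(S): in L->A S, the suffix after S is empty, so FOLLOW(S) ⊇ FOLLOW(L) = {$, c, f, g}. Thus FOLLOW(S) = {$, c, f, g}.
FOLLOW(G): in L->A G, the suffix after G is empty, so FOLLOW(G) ⊇ FOLLOW(L) = {$, c, f, g}; in A->G L, G is followed by L with FIRST {λ, c, f, g}; in A->G L, the suffix after G is nullable, so FOLLOW(G) ⊇ FOLLOW(A) = {$, c, f, g}. Thus FOLLOW(G) = {$, c, f, g}.
FOLLOW(L): in S->L f L (occurrence 1), L is followed by f L with FIRST {f}; in S->L f L (occurrence 2), the suffix after L is empty, so FOLLOW(L) ⊇ FOLLOW(S) = {$, c, f, g}; in A->G L, the suffix after L is empty, so FOLLOW(L) ⊇ FOLLOW(A) = {$, c, f, g}; in A->L g, L is followed by g with FIRST {g}. Thus FOLLOW(L) = {$, c, f, g}.
FOLLOW(A): in S->A c, A is followed by c with FIRST {c}; in G->f A, the suffix after A is empty, so FOLLOW(A) ⊇ FOLLOW(G) = {$, c, f, g}; in L->A S, A is followed by S with FIRST {c, f, g}; in L->A G, A is followed by G with FIRST {λ, f}; in L->A G, the suffix after A is nullable, so FOLLOW(A) ⊇ FOLLOW(L) = {$, c, f, g}. Thus FOLLOW(A) = {$, c, f, g}.

{$, c, f, g}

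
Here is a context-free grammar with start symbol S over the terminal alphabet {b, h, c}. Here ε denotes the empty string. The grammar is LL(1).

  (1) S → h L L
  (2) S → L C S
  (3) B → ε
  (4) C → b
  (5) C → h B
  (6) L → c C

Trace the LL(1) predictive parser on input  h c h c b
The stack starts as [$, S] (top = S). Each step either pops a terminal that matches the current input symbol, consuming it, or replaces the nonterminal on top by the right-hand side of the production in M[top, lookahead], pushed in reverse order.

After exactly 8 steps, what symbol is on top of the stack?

step 1: stack=$ S  input=h c h c b $  — expand S → h L L
step 2: stack=$ L L h  input=h c h c b $  — match h
step 3: stack=$ L L  input=c h c b $  — expand L → c C
step 4: stack=$ L C c  input=c h c b $  — match c
step 5: stack=$ L C  input=h c b $  — expand C → h B
step 6: stack=$ L B h  input=h c b $  — match h
step 7: stack=$ L B  input=c b $  — expand B → ε
step 8: stack=$ L  input=c b $  — expand L → c C
Stack after step 8: $ C c (top = c).

c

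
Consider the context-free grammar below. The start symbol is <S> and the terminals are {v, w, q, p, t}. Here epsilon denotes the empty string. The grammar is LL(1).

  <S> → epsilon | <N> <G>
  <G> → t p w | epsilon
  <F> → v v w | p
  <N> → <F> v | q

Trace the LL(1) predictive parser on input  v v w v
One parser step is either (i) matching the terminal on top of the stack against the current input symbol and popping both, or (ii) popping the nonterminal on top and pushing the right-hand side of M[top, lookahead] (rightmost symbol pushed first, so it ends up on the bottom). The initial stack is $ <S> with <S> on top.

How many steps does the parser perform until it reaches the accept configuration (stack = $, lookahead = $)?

     Stack          Input      Action
  1  $ <S>          v v w v $  expand <S> → <N> <G>
  2  $ <G> <N>      v v w v $  expand <N> → <F> v
  3  $ <G> v <F>    v v w v $  expand <F> → v v w
  4  $ <G> v w v v  v v w v $  match v
  5  $ <G> v w v    v w v $    match v
  6  $ <G> v w      w v $      match w
  7  $ <G> v        v $        match v
  8  $ <G>          $          expand <G> → epsilon
Accept reached after 8 steps.

8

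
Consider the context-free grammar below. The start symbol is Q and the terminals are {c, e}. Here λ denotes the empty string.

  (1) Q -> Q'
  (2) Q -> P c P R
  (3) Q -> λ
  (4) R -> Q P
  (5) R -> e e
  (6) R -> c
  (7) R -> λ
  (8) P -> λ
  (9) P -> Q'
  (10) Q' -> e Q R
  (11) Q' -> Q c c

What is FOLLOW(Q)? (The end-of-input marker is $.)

{$, c, e}

FIRST(Q) = {λ, c, e}  (via Q', P c P R)
FIRST(Q') = {c, e}  (via Q c c)
FIRST(P) = {λ, c, e}  (via Q')
FIRST(R) = {λ, c, e}  (via Q P)
FOLLOW(Q) includes $ since Q is the start symbol.
FOLLOW(Q): in R->Q P, Q is followed by P with FIRST {λ, c, e}; in R->Q P, the suffix after Q is nullable, so FOLLOW(Q) ⊇ FOLLOW(R) = {$, c, e}; in Q'->e Q R, Q is followed by R with FIRST {λ, c, e}; in Q'->e Q R, the suffix after Q is nullable, so FOLLOW(Q) ⊇ FOLLOW(Q') = {$, c, e}; in Q'->Q c c, Q is followed by c c with FIRST {c}. Thus FOLLOW(Q) = {$, c, e}.
FOLLOW(R): in Q->P c P R, the suffix after R is empty, so FOLLOW(R) ⊇ FOLLOW(Q) = {$, c, e}; in Q'->e Q R, the suffix after R is empty, so FOLLOW(R) ⊇ FOLLOW(Q') = {$, c, e}. Thus FOLLOW(R) = {$, c, e}.
FOLLOW(P): in Q->P c P R (occurrence 1), P is followed by c P R with FIRST {c}; in Q->P c P R (occurrence 2), P is followed by R with FIRST {λ, c, e}; in Q->P c P R (occurrence 2), the suffix after P is nullable, so FOLLOW(P) ⊇ FOLLOW(Q) = {$, c, e}; in R->Q P, the suffix after P is empty, so FOLLOW(P) ⊇ FOLLOW(R) = {$, c, e}. Thus FOLLOW(P) = {$, c, e}.
FOLLOW(Q'): in Q->Q', the suffix after Q' is empty, so FOLLOW(Q') ⊇ FOLLOW(Q) = {$, c, e}; in P->Q', the suffix after Q' is empty, so FOLLOW(Q') ⊇ FOLLOW(P) = {$, c, e}. Thus FOLLOW(Q') = {$, c, e}.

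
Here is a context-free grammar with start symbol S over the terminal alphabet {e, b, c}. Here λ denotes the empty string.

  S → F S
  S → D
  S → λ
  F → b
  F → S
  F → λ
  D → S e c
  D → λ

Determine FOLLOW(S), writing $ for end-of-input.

{$, b, e}

FIRST(S) = {λ, b, e}  (via F S, D)
FIRST(F) = {λ, b, e}  (via S)
FIRST(D) = {λ, b, e}  (via S e c)
FOLLOW(S) includes $ since S is the start symbol.
FOLLOW(S): in S→F S, the suffix after S is empty (adds nothing new); in F→S, the suffix after S is empty, so FOLLOW(S) ⊇ FOLLOW(F) = {$, b, e}; in D→S e c, S is followed by e c with FIRST {e}. Thus FOLLOW(S) = {$, b, e}.
FOLLOW(F): in S→F S, F is followed by S with FIRST {λ, b, e}; in S→F S, the suffix after F is nullable, so FOLLOW(F) ⊇ FOLLOW(S) = {$, b, e}. Thus FOLLOW(F) = {$, b, e}.
FOLLOW(D): in S→D, the suffix after D is empty, so FOLLOW(D) ⊇ FOLLOW(S) = {$, b, e}. Thus FOLLOW(D) = {$, b, e}.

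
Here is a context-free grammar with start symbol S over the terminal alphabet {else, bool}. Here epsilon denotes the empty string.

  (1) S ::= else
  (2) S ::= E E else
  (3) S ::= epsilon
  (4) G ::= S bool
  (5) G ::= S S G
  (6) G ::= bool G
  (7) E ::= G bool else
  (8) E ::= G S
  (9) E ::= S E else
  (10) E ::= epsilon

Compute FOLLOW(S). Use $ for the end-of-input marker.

FIRST(S) = {epsilon, bool, else}  (via E E else)
FIRST(G) = {bool, else}  (via S bool, S S G)
FIRST(E) = {epsilon, bool, else}  (via G bool else, G S, S E else)
FOLLOW(S) includes $ since S is the start symbol.
FOLLOW(E): in S::=E E else (occurrence 1), E is followed by E else with FIRST {bool, else}; in S::=E E else (occurrence 2), E is followed by else with FIRST {else}; in E::=S E else, E is followed by else with FIRST {else}. Thus FOLLOW(E) = {bool, else}.
FOLLOW(S): in G::=S bool, S is followed by bool with FIRST {bool}; in G::=S S G (occurrence 1), S is followed by S G with FIRST {bool, else}; in G::=S S G (occurrence 2), S is followed by G with FIRST {bool, else}; in E::=G S, the suffix after S is empty, so FOLLOW(S) ⊇ FOLLOW(E) = {bool, else}; in E::=S E else, S is followed by E else with FIRST {bool, else}. Thus FOLLOW(S) = {$, bool, else}.
FOLLOW(G): in G::=S S G, the suffix after G is empty (adds nothing new); in G::=bool G, the suffix after G is empty (adds nothing new); in E::=G bool else, G is followed by bool else with FIRST {bool}; in E::=G S, G is followed by S with FIRST {epsilon, bool, else}; in E::=G S, the suffix after G is nullable, so FOLLOW(G) ⊇ FOLLOW(E) = {bool, else}. Thus FOLLOW(G) = {bool, else}.

{$, bool, else}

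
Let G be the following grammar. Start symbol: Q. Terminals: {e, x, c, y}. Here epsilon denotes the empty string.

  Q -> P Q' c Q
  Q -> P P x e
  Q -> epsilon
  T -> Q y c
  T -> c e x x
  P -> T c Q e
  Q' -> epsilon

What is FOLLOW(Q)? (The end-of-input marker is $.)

{$, e, y}

FIRST(Q') = {epsilon}
FIRST(Q) = {epsilon, c, y}  (via P Q' c Q, P P x e)
FIRST(T) = {c, y}  (via Q y c)
FIRST(P) = {c, y}  (via T c Q e)
FOLLOW(Q) includes $ since Q is the start symbol.
FOLLOW(Q): in Q->P Q' c Q, the suffix after Q is empty (adds nothing new); in T->Q y c, Q is followed by y c with FIRST {y}; in P->T c Q e, Q is followed by e with FIRST {e}. Thus FOLLOW(Q) = {$, e, y}.
FOLLOW(T): in P->T c Q e, T is followed by c Q e with FIRST {c}. Thus FOLLOW(T) = {c}.
FOLLOW(P): in Q->P Q' c Q, P is followed by Q' c Q with FIRST {c}; in Q->P P x e (occurrence 1), P is followed by P x e with FIRST {c, y}; in Q->P P x e (occurrence 2), P is followed by x e with FIRST {x}. Thus FOLLOW(P) = {c, x, y}.
FOLLOW(Q'): in Q->P Q' c Q, Q' is followed by c Q with FIRST {c}. Thus FOLLOW(Q') = {c}.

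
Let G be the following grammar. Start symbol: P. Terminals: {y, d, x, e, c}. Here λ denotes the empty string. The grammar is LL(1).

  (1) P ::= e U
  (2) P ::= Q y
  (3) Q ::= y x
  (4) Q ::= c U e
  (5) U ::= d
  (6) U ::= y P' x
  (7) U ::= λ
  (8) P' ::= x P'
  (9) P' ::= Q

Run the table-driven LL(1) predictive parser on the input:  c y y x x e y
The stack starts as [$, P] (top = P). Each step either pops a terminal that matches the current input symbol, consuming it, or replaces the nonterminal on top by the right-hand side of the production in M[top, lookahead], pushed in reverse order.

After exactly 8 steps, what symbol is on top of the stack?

step 1: stack=$ P  input=c y y x x e y $  — expand P ::= Q y
step 2: stack=$ y Q  input=c y y x x e y $  — expand Q ::= c U e
step 3: stack=$ y e U c  input=c y y x x e y $  — match c
step 4: stack=$ y e U  input=y y x x e y $  — expand U ::= y P' x
step 5: stack=$ y e x P' y  input=y y x x e y $  — match y
step 6: stack=$ y e x P'  input=y x x e y $  — expand P' ::= Q
step 7: stack=$ y e x Q  input=y x x e y $  — expand Q ::= y x
step 8: stack=$ y e x x y  input=y x x e y $  — match y
Stack after step 8: $ y e x x (top = x).

x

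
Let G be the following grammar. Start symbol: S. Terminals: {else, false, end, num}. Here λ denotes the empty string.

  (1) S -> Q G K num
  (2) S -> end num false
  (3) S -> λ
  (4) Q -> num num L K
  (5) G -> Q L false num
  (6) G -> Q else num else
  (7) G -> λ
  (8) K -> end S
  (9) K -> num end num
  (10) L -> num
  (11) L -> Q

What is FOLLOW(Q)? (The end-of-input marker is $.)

{else, end, false, num}

FIRST(Q) = {num}
FIRST(K) = {end, num}
FIRST(S) = {λ, end, num}  (via Q G K num)
FIRST(G) = {λ, num}  (via Q L false num, Q else num else)
FIRST(L) = {num}  (via Q)
FOLLOW(S) includes $ since S is the start symbol.
FOLLOW(G): in S->Q G K num, G is followed by K num with FIRST {end, num}. Thus FOLLOW(G) = {end, num}.
FOLLOW(L): in Q->num num L K, L is followed by K with FIRST {end, num}; in G->Q L false num, L is followed by false num with FIRST {false}. Thus FOLLOW(L) = {end, false, num}.
FOLLOW(Q): in S->Q G K num, Q is followed by G K num with FIRST {end, num}; in G->Q L false num, Q is followed by L false num with FIRST {num}; in G->Q else num else, Q is followed by else num else with FIRST {else}; in L->Q, the suffix after Q is empty, so FOLLOW(Q) ⊇ FOLLOW(L) = {end, false, num}. Thus FOLLOW(Q) = {else, end, false, num}.
FOLLOW(K): in S->Q G K num, K is followed by num with FIRST {num}; in Q->num num L K, the suffix after K is empty, so FOLLOW(K) ⊇ FOLLOW(Q) = {else, end, false, num}. Thus FOLLOW(K) = {else, end, false, num}.
FOLLOW(S): in K->end S, the suffix after S is empty, so FOLLOW(S) ⊇ FOLLOW(K) = {else, end, false, num}. Thus FOLLOW(S) = {$, else, end, false, num}.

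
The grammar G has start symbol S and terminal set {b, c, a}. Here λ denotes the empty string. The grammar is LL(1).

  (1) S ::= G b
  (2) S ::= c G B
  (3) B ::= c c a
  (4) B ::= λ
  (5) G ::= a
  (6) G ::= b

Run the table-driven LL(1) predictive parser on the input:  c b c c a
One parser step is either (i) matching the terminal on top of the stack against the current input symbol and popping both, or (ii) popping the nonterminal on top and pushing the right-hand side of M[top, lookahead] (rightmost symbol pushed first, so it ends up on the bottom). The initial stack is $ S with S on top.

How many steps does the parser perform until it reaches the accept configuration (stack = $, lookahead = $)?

8

step 1: stack=$ S  input=c b c c a $  — expand S ::= c G B
step 2: stack=$ B G c  input=c b c c a $  — match c
step 3: stack=$ B G  input=b c c a $  — expand G ::= b
step 4: stack=$ B b  input=b c c a $  — match b
step 5: stack=$ B  input=c c a $  — expand B ::= c c a
step 6: stack=$ a c c  input=c c a $  — match c
step 7: stack=$ a c  input=c a $  — match c
step 8: stack=$ a  input=a $  — match a
Accept reached after 8 steps.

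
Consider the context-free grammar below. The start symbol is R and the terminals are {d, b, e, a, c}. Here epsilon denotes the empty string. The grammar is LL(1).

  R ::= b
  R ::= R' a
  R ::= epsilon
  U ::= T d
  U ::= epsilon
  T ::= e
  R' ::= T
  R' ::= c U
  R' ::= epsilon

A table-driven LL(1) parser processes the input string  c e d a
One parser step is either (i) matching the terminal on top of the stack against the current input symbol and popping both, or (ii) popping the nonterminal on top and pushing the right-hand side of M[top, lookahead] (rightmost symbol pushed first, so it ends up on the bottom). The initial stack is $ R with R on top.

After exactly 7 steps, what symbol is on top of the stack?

step 1: stack=$ R  input=c e d a $  — expand R ::= R' a
step 2: stack=$ a R'  input=c e d a $  — expand R' ::= c U
step 3: stack=$ a U c  input=c e d a $  — match c
step 4: stack=$ a U  input=e d a $  — expand U ::= T d
step 5: stack=$ a d T  input=e d a $  — expand T ::= e
step 6: stack=$ a d e  input=e d a $  — match e
step 7: stack=$ a d  input=d a $  — match d
Stack after step 7: $ a (top = a).

a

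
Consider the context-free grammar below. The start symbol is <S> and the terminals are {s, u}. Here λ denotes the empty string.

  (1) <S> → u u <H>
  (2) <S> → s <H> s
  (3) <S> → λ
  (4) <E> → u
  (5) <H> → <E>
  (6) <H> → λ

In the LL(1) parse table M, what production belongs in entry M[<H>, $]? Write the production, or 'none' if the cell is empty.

<H> → λ

FIRST(<S>): from <S>→u u <H> we get {u}; from <S>→s <H> s we get {s}; from <S>→λ we get {λ}. So FIRST(<S>) = {λ, s, u}.
FIRST(<E>): from <E>→u we get {u}. So FIRST(<E>) = {u}.
FIRST(<H>): from <H>→<E> we get {u}; from <H>→λ we get {λ}. So FIRST(<H>) = {λ, u}.
FOLLOW(<S>) includes $ since <S> is the start symbol.
FOLLOW(<S>): <S> appears on no right-hand side. Thus FOLLOW(<S>) = {$}.
FOLLOW(<H>): in <S>→u u <H>, the suffix after <H> is empty, so FOLLOW(<H>) ⊇ FOLLOW(<S>) = {$}; in <S>→s <H> s, <H> is followed by s with FIRST {s}. Thus FOLLOW(<H>) = {$, s}.
For <H> → <E>: FIRST(<E>) = {u}, so it goes in M[<H>, t] for t ∈ {u}.
For <H> → λ: FIRST(λ) = {λ}, so it goes in M[<H>, t] for t ∈ {}; since λ ∈ FIRST, also for every t ∈ FOLLOW(<H>) = {$, s}.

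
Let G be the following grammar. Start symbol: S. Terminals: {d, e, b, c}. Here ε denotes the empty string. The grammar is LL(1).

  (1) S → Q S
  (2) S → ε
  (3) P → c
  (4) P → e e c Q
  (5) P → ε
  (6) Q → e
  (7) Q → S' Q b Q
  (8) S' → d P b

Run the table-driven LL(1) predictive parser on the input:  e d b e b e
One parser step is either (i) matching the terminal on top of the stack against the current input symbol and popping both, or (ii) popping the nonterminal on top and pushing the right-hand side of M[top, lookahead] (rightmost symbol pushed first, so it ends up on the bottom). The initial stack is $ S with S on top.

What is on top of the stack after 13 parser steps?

e

      Stack            Input          Action
   1  $ S              e d b e b e $  expand S → Q S
   2  $ S Q            e d b e b e $  expand Q → e
   3  $ S e            e d b e b e $  match e
   4  $ S              d b e b e $    expand S → Q S
   5  $ S Q            d b e b e $    expand Q → S' Q b Q
   6  $ S Q b Q S'     d b e b e $    expand S' → d P b
   7  $ S Q b Q b P d  d b e b e $    match d
   8  $ S Q b Q b P    b e b e $      expand P → ε
   9  $ S Q b Q b      b e b e $      match b
  10  $ S Q b Q        e b e $        expand Q → e
  11  $ S Q b e        e b e $        match e
  12  $ S Q b          b e $          match b
  13  $ S Q            e $            expand Q → e
Stack after step 13: $ S e (top = e).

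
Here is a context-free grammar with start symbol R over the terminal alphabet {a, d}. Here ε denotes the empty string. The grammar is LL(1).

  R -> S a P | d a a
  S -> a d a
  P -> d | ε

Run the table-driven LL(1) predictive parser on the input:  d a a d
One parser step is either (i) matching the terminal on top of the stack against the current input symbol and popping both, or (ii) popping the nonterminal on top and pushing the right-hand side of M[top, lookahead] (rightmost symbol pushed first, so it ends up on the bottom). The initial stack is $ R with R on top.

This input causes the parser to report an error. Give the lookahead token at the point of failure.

step 1: stack=$ R  input=d a a d $  — expand R -> d a a
step 2: stack=$ a a d  input=d a a d $  — match d
step 3: stack=$ a a  input=a a d $  — match a
step 4: stack=$ a  input=a d $  — match a
step 5: stack=$  input=d $  — error: stack empty but input remains

d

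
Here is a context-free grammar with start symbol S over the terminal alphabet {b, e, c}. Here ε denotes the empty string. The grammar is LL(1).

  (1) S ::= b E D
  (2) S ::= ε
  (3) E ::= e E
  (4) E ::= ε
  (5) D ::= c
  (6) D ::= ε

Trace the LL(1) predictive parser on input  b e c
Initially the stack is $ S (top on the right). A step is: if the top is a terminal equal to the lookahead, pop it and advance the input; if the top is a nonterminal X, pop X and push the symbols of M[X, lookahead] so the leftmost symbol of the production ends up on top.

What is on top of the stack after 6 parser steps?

step 1: stack=$ S  input=b e c $  — expand S ::= b E D
step 2: stack=$ D E b  input=b e c $  — match b
step 3: stack=$ D E  input=e c $  — expand E ::= e E
step 4: stack=$ D E e  input=e c $  — match e
step 5: stack=$ D E  input=c $  — expand E ::= ε
step 6: stack=$ D  input=c $  — expand D ::= c
Stack after step 6: $ c (top = c).

c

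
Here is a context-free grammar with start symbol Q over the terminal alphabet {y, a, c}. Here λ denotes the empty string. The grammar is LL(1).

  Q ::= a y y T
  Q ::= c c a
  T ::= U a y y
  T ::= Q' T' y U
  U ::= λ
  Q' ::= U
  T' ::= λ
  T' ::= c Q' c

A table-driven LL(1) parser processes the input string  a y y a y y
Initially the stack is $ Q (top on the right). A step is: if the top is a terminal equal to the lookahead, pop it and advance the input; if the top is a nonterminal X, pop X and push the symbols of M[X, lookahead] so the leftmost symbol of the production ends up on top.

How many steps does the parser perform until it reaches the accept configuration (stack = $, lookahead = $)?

step 1: stack=$ Q  input=a y y a y y $  — expand Q ::= a y y T
step 2: stack=$ T y y a  input=a y y a y y $  — match a
step 3: stack=$ T y y  input=y y a y y $  — match y
step 4: stack=$ T y  input=y a y y $  — match y
step 5: stack=$ T  input=a y y $  — expand T ::= U a y y
step 6: stack=$ y y a U  input=a y y $  — expand U ::= λ
step 7: stack=$ y y a  input=a y y $  — match a
step 8: stack=$ y y  input=y y $  — match y
step 9: stack=$ y  input=y $  — match y
Accept reached after 9 steps.

9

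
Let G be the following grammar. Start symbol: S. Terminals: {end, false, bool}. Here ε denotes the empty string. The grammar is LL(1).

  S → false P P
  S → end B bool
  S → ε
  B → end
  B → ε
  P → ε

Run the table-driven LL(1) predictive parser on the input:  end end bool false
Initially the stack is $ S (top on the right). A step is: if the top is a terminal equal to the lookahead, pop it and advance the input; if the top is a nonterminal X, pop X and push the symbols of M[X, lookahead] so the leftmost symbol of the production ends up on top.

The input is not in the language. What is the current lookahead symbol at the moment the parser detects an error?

step 1: stack=$ S  input=end end bool false $  — expand S → end B bool
step 2: stack=$ bool B end  input=end end bool false $  — match end
step 3: stack=$ bool B  input=end bool false $  — expand B → end
step 4: stack=$ bool end  input=end bool false $  — match end
step 5: stack=$ bool  input=bool false $  — match bool
step 6: stack=$  input=false $  — error: stack empty but input remains

false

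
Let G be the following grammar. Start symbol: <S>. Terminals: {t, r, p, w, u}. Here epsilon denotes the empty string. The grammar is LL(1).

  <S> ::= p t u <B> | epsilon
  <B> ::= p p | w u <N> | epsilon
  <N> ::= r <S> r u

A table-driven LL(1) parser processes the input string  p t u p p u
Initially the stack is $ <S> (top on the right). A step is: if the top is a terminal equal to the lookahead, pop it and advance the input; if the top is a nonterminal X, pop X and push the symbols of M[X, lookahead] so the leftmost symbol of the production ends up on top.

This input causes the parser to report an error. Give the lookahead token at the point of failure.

u

     Stack        Input          Action
  1  $ <S>        p t u p p u $  expand <S> ::= p t u <B>
  2  $ <B> u t p  p t u p p u $  match p
  3  $ <B> u t    t u p p u $    match t
  4  $ <B> u      u p p u $      match u
  5  $ <B>        p p u $        expand <B> ::= p p
  6  $ p p        p p u $        match p
  7  $ p          p u $          match p
  8  $            u $            error: stack empty but input remains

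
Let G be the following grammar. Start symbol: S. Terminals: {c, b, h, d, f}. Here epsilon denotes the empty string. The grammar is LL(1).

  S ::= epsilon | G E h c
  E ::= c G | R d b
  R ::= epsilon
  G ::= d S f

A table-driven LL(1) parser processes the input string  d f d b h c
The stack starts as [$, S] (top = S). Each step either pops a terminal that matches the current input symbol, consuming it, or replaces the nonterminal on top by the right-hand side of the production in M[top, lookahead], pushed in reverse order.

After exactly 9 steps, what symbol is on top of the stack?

h

     Stack          Input          Action
  1  $ S            d f d b h c $  expand S ::= G E h c
  2  $ c h E G      d f d b h c $  expand G ::= d S f
  3  $ c h E f S d  d f d b h c $  match d
  4  $ c h E f S    f d b h c $    expand S ::= epsilon
  5  $ c h E f      f d b h c $    match f
  6  $ c h E        d b h c $      expand E ::= R d b
  7  $ c h b d R    d b h c $      expand R ::= epsilon
  8  $ c h b d      d b h c $      match d
  9  $ c h b        b h c $        match b
Stack after step 9: $ c h (top = h).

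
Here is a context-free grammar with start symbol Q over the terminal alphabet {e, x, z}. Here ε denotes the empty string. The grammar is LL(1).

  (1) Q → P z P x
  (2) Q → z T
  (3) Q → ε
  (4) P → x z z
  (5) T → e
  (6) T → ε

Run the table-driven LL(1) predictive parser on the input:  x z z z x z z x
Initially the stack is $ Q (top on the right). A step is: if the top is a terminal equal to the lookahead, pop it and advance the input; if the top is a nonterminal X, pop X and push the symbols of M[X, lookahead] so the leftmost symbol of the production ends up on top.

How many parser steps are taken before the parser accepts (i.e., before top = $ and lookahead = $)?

11

step 1: stack=$ Q  input=x z z z x z z x $  — expand Q → P z P x
step 2: stack=$ x P z P  input=x z z z x z z x $  — expand P → x z z
step 3: stack=$ x P z z z x  input=x z z z x z z x $  — match x
step 4: stack=$ x P z z z  input=z z z x z z x $  — match z
step 5: stack=$ x P z z  input=z z x z z x $  — match z
step 6: stack=$ x P z  input=z x z z x $  — match z
step 7: stack=$ x P  input=x z z x $  — expand P → x z z
step 8: stack=$ x z z x  input=x z z x $  — match x
step 9: stack=$ x z z  input=z z x $  — match z
step 10: stack=$ x z  input=z x $  — match z
step 11: stack=$ x  input=x $  — match x
Accept reached after 11 steps.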